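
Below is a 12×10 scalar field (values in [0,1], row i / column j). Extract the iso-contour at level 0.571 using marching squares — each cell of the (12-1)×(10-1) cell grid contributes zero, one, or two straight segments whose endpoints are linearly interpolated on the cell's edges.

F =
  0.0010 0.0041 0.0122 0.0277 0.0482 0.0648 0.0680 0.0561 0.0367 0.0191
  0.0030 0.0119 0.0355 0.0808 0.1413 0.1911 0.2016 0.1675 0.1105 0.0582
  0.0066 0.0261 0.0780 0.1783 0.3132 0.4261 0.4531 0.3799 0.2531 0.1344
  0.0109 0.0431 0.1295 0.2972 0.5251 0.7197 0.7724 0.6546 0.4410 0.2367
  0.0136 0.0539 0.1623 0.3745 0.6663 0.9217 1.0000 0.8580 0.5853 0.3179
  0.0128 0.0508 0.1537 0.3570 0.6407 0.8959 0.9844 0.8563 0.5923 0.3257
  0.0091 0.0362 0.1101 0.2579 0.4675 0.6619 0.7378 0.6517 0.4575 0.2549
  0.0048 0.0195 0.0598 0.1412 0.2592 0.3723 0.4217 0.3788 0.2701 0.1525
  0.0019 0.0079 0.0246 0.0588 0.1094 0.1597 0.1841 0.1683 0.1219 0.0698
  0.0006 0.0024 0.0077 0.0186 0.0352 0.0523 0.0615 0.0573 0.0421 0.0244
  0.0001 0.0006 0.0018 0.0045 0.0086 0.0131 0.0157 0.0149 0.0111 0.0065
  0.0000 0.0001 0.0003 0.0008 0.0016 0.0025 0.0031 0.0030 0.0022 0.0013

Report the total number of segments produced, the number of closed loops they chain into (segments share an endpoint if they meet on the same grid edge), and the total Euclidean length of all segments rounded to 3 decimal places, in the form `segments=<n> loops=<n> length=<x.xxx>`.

cell (2,4): code 0100 → (2.494,5.000)–(3.000,4.236)
cell (2,5): code 1100 → (2.369,6.000)–(2.494,5.000)
cell (2,6): code 1100 → (2.696,7.000)–(2.369,6.000)
cell (2,7): code 1000 → (3.000,7.391)–(2.696,7.000)
cell (3,3): code 0100 → (3.325,4.000)–(4.000,3.673)
cell (3,4): code 1110 → (3.000,4.236)–(3.325,4.000)
cell (3,7): code 1101 → (3.901,8.000)–(3.000,7.391)
cell (3,8): code 1000 → (4.000,8.053)–(3.901,8.000)
cell (4,3): code 0110 → (4.000,3.673)–(5.000,3.754)
cell (4,8): code 1001 → (5.000,8.080)–(4.000,8.053)
cell (5,3): code 0010 → (5.000,3.754)–(5.402,4.000)
cell (5,4): code 0111 → (5.402,4.000)–(6.000,4.532)
cell (5,7): code 1011 → (6.000,7.416)–(5.158,8.000)
cell (5,8): code 0001 → (5.158,8.000)–(5.000,8.080)
cell (6,4): code 0010 → (6.000,4.532)–(6.314,5.000)
cell (6,5): code 0011 → (6.314,5.000)–(6.528,6.000)
cell (6,6): code 0011 → (6.528,6.000)–(6.296,7.000)
cell (6,7): code 0001 → (6.296,7.000)–(6.000,7.416)
total: 18 segments, chained into 1 closed loop(s), length Σ = 13.423210

segments=18 loops=1 length=13.423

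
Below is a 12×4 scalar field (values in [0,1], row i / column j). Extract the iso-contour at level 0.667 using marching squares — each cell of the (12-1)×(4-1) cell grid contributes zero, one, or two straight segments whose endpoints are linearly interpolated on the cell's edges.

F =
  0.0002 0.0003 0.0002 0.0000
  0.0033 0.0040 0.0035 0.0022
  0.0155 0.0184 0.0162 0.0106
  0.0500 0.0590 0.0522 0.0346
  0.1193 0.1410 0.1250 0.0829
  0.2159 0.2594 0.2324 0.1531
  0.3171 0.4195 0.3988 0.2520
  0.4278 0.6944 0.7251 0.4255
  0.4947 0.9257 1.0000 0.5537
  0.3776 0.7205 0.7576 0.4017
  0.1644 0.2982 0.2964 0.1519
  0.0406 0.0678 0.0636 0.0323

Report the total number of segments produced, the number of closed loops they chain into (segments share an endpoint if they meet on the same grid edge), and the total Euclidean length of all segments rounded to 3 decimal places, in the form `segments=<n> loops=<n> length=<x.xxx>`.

cell (6,0): code 0100 → (6.900,1.000)–(7.000,0.897)
cell (6,1): code 1100 → (6.822,2.000)–(6.900,1.000)
cell (6,2): code 1000 → (7.000,2.194)–(6.822,2.000)
cell (7,0): code 0110 → (7.000,0.897)–(8.000,0.400)
cell (7,2): code 1001 → (8.000,2.746)–(7.000,2.194)
cell (8,0): code 0110 → (8.000,0.400)–(9.000,0.844)
cell (8,2): code 1001 → (9.000,2.255)–(8.000,2.746)
cell (9,0): code 0010 → (9.000,0.844)–(9.127,1.000)
cell (9,1): code 0011 → (9.127,1.000)–(9.196,2.000)
cell (9,2): code 0001 → (9.196,2.000)–(9.000,2.255)
total: 10 segments, chained into 1 closed loop(s), length Σ = 7.402213

segments=10 loops=1 length=7.402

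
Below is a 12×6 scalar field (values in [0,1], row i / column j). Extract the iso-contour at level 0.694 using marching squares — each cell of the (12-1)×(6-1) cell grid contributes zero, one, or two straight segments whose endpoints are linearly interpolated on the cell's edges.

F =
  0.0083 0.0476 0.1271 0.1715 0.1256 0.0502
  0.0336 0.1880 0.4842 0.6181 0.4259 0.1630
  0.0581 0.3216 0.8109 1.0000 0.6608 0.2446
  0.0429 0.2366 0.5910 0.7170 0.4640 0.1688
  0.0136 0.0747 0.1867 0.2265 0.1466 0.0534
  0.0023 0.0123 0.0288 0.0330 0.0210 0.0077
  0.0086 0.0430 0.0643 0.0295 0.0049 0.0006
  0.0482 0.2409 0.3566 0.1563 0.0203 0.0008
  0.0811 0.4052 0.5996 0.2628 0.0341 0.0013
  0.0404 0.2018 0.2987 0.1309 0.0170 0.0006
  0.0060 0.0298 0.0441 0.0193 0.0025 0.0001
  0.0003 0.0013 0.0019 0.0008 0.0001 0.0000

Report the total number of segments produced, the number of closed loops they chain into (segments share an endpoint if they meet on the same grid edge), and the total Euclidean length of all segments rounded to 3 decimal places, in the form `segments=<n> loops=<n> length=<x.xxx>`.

segments=8 loops=1 length=5.834

cell (1,1): code 0100 → (1.642,2.000)–(2.000,1.761)
cell (1,2): code 1100 → (1.199,3.000)–(1.642,2.000)
cell (1,3): code 1000 → (2.000,3.902)–(1.199,3.000)
cell (2,1): code 0010 → (2.000,1.761)–(2.532,2.000)
cell (2,2): code 0111 → (2.532,2.000)–(3.000,2.817)
cell (2,3): code 1001 → (3.000,3.091)–(2.000,3.902)
cell (3,2): code 0010 → (3.000,2.817)–(3.047,3.000)
cell (3,3): code 0001 → (3.047,3.000)–(3.000,3.091)
total: 8 segments, chained into 1 closed loop(s), length Σ = 5.834123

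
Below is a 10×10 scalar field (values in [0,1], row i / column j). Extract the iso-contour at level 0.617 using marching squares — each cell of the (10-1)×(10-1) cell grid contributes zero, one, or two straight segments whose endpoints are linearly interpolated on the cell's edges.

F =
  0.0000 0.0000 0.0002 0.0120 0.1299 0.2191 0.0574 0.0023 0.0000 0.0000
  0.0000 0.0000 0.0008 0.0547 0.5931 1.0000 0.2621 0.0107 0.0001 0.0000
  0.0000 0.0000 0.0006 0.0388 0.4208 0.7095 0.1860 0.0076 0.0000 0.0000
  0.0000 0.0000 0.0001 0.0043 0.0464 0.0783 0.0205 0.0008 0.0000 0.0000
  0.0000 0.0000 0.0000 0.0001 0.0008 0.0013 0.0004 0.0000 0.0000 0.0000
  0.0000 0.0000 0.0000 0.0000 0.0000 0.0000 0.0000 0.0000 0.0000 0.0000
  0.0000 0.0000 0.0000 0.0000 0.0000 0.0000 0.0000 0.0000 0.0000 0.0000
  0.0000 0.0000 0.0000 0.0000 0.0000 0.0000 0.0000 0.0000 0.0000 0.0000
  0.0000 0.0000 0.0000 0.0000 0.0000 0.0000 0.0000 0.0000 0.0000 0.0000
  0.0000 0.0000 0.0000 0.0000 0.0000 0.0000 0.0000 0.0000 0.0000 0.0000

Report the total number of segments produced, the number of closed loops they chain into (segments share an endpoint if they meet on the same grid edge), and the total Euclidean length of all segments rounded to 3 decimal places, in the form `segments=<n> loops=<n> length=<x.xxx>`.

cell (0,4): code 0100 → (0.510,5.000)–(1.000,4.059)
cell (0,5): code 1000 → (1.000,5.519)–(0.510,5.000)
cell (1,4): code 0110 → (1.000,4.059)–(2.000,4.680)
cell (1,5): code 1001 → (2.000,5.177)–(1.000,5.519)
cell (2,4): code 0010 → (2.000,4.680)–(2.147,5.000)
cell (2,5): code 0001 → (2.147,5.000)–(2.000,5.177)
total: 6 segments, chained into 1 closed loop(s), length Σ = 4.591410

segments=6 loops=1 length=4.591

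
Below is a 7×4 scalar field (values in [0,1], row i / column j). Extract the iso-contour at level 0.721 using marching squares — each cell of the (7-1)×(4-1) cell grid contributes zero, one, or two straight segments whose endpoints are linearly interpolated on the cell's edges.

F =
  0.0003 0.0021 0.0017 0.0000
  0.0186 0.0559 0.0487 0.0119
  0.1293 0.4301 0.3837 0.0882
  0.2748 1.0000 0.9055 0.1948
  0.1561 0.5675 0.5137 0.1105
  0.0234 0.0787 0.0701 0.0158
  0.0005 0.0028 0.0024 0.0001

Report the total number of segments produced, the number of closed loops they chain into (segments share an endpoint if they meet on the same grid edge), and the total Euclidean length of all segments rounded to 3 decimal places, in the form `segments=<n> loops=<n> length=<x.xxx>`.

cell (2,0): code 0100 → (2.510,1.000)–(3.000,0.615)
cell (2,1): code 1100 → (2.646,2.000)–(2.510,1.000)
cell (2,2): code 1000 → (3.000,2.260)–(2.646,2.000)
cell (3,0): code 0010 → (3.000,0.615)–(3.645,1.000)
cell (3,1): code 0011 → (3.645,1.000)–(3.471,2.000)
cell (3,2): code 0001 → (3.471,2.000)–(3.000,2.260)
total: 6 segments, chained into 1 closed loop(s), length Σ = 4.374368

segments=6 loops=1 length=4.374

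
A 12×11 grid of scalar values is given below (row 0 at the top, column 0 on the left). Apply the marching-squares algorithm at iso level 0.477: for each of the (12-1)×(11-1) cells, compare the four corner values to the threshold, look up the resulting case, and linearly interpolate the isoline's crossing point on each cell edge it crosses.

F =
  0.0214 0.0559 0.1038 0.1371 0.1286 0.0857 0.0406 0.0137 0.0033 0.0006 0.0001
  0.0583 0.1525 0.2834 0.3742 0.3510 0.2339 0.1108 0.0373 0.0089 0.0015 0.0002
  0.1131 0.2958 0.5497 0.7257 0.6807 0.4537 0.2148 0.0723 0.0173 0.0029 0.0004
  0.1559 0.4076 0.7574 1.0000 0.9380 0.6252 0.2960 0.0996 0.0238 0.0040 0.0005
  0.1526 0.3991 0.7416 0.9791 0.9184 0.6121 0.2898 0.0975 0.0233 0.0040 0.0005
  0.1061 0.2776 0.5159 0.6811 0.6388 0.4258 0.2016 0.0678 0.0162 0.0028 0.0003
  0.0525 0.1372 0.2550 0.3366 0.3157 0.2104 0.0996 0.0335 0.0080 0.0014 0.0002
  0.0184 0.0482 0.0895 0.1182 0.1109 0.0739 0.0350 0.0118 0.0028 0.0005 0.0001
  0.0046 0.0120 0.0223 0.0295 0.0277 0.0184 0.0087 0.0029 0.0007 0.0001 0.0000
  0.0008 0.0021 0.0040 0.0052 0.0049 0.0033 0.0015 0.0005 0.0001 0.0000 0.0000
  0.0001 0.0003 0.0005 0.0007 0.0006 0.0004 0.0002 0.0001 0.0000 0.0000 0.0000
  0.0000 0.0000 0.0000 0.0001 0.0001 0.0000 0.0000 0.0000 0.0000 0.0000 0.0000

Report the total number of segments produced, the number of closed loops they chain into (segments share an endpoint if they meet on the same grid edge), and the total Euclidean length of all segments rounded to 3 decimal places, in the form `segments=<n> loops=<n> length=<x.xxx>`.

cell (1,1): code 0100 → (1.727,2.000)–(2.000,1.714)
cell (1,2): code 1100 → (1.292,3.000)–(1.727,2.000)
cell (1,3): code 1100 → (1.382,4.000)–(1.292,3.000)
cell (1,4): code 1000 → (2.000,4.897)–(1.382,4.000)
cell (2,1): code 0110 → (2.000,1.714)–(3.000,1.198)
cell (2,4): code 1101 → (2.136,5.000)–(2.000,4.897)
cell (2,5): code 1000 → (3.000,5.450)–(2.136,5.000)
cell (3,1): code 0110 → (3.000,1.198)–(4.000,1.227)
cell (3,5): code 1001 → (4.000,5.419)–(3.000,5.450)
cell (4,1): code 0110 → (4.000,1.227)–(5.000,1.837)
cell (4,4): code 1011 → (5.000,4.760)–(4.725,5.000)
cell (4,5): code 0001 → (4.725,5.000)–(4.000,5.419)
cell (5,1): code 0010 → (5.000,1.837)–(5.149,2.000)
cell (5,2): code 0011 → (5.149,2.000)–(5.592,3.000)
cell (5,3): code 0011 → (5.592,3.000)–(5.501,4.000)
cell (5,4): code 0001 → (5.501,4.000)–(5.000,4.760)
total: 16 segments, chained into 1 closed loop(s), length Σ = 13.452666

segments=16 loops=1 length=13.453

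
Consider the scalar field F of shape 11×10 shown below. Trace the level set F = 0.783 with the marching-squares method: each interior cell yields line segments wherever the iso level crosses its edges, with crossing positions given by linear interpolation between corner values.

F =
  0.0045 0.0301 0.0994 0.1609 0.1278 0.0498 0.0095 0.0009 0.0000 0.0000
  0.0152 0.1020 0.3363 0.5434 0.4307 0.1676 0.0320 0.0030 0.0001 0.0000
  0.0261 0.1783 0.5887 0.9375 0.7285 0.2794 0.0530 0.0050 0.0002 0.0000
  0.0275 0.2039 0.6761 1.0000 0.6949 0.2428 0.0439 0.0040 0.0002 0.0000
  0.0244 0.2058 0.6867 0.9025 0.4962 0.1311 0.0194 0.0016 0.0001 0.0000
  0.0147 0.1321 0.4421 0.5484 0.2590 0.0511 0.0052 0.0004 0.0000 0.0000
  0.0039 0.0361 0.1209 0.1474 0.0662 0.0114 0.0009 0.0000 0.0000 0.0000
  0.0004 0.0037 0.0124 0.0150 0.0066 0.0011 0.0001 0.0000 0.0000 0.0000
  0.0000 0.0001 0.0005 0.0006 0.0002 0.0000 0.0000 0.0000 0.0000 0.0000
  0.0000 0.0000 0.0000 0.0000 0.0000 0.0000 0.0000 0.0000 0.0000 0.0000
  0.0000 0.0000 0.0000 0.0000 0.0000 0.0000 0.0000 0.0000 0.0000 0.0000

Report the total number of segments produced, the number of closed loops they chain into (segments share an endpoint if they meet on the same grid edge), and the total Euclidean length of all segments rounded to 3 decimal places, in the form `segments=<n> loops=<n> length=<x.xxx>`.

cell (1,2): code 0100 → (1.608,3.000)–(2.000,2.557)
cell (1,3): code 1000 → (2.000,3.739)–(1.608,3.000)
cell (2,2): code 0110 → (2.000,2.557)–(3.000,2.330)
cell (2,3): code 1001 → (3.000,3.711)–(2.000,3.739)
cell (3,2): code 0110 → (3.000,2.330)–(4.000,2.446)
cell (3,3): code 1001 → (4.000,3.294)–(3.000,3.711)
cell (4,2): code 0010 → (4.000,2.446)–(4.337,3.000)
cell (4,3): code 0001 → (4.337,3.000)–(4.000,3.294)
total: 8 segments, chained into 1 closed loop(s), length Σ = 6.640484

segments=8 loops=1 length=6.640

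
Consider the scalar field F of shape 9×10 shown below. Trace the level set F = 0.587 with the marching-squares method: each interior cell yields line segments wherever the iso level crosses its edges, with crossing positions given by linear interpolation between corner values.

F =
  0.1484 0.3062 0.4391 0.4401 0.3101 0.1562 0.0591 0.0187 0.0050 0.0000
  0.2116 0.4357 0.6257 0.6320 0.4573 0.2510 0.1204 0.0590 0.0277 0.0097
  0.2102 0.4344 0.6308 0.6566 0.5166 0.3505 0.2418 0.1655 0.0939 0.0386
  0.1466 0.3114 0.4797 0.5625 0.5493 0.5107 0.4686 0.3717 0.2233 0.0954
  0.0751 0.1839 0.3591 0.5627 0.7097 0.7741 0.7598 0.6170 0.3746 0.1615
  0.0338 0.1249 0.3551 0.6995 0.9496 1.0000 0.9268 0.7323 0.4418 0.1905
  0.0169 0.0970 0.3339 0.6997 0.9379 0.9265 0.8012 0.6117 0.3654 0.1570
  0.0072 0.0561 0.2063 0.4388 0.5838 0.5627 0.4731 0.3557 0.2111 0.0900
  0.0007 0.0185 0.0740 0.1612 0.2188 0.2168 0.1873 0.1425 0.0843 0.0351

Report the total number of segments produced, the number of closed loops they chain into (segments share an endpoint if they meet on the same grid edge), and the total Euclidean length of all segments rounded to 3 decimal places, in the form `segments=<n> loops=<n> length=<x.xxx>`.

segments=24 loops=2 length=19.714

cell (0,1): code 0100 → (0.793,2.000)–(1.000,1.796)
cell (0,2): code 1100 → (0.766,3.000)–(0.793,2.000)
cell (0,3): code 1000 → (1.000,3.258)–(0.766,3.000)
cell (1,1): code 0110 → (1.000,1.796)–(2.000,1.777)
cell (1,3): code 1001 → (2.000,3.497)–(1.000,3.258)
cell (2,1): code 0010 → (2.000,1.777)–(2.290,2.000)
cell (2,2): code 0011 → (2.290,2.000)–(2.740,3.000)
cell (2,3): code 0001 → (2.740,3.000)–(2.000,3.497)
cell (3,3): code 0100 → (3.235,4.000)–(4.000,3.165)
cell (3,4): code 1100 → (3.290,5.000)–(3.235,4.000)
cell (3,5): code 1100 → (3.407,6.000)–(3.290,5.000)
cell (3,6): code 1100 → (3.878,7.000)–(3.407,6.000)
cell (3,7): code 1000 → (4.000,7.124)–(3.878,7.000)
cell (4,2): code 0100 → (4.178,3.000)–(5.000,2.673)
cell (4,3): code 1110 → (4.000,3.165)–(4.178,3.000)
cell (4,7): code 1001 → (5.000,7.500)–(4.000,7.124)
cell (5,2): code 0110 → (5.000,2.673)–(6.000,2.692)
cell (5,7): code 1001 → (6.000,7.100)–(5.000,7.500)
cell (6,2): code 0010 → (6.000,2.692)–(6.432,3.000)
cell (6,3): code 0011 → (6.432,3.000)–(6.991,4.000)
cell (6,4): code 0011 → (6.991,4.000)–(6.933,5.000)
cell (6,5): code 0011 → (6.933,5.000)–(6.653,6.000)
cell (6,6): code 0011 → (6.653,6.000)–(6.096,7.000)
cell (6,7): code 0001 → (6.096,7.000)–(6.000,7.100)
total: 24 segments, chained into 2 closed loop(s), length Σ = 19.714333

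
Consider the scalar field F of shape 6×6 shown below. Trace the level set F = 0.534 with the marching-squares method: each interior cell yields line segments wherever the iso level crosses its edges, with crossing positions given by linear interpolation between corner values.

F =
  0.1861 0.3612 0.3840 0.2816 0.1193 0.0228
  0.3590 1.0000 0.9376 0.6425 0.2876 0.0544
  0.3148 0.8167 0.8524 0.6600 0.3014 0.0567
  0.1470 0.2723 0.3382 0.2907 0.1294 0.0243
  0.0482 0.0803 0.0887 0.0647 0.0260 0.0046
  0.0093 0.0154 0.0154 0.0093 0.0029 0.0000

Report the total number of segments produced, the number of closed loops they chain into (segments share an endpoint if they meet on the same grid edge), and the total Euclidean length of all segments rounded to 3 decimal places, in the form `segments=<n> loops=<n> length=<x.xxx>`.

cell (0,0): code 0100 → (0.271,1.000)–(1.000,0.273)
cell (0,1): code 1100 → (0.271,2.000)–(0.271,1.000)
cell (0,2): code 1100 → (0.699,3.000)–(0.271,2.000)
cell (0,3): code 1000 → (1.000,3.306)–(0.699,3.000)
cell (1,0): code 0110 → (1.000,0.273)–(2.000,0.437)
cell (1,3): code 1001 → (2.000,3.351)–(1.000,3.306)
cell (2,0): code 0010 → (2.000,0.437)–(2.519,1.000)
cell (2,1): code 0011 → (2.519,1.000)–(2.619,2.000)
cell (2,2): code 0011 → (2.619,2.000)–(2.341,3.000)
cell (2,3): code 0001 → (2.341,3.000)–(2.000,3.351)
total: 10 segments, chained into 1 closed loop(s), length Σ = 8.859704

segments=10 loops=1 length=8.860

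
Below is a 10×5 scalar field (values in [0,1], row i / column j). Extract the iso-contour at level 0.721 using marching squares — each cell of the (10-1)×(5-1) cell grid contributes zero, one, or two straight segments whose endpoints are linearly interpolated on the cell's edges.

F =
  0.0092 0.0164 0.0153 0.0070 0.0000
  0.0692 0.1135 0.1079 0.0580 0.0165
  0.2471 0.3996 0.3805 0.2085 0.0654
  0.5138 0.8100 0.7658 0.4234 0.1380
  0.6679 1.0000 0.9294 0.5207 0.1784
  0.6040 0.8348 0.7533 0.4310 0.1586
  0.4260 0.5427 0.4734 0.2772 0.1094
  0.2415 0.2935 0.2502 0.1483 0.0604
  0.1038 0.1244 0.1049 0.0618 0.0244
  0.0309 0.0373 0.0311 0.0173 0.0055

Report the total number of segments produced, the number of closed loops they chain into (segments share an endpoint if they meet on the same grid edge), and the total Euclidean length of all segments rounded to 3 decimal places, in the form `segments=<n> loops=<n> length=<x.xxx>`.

cell (2,0): code 0100 → (2.783,1.000)–(3.000,0.700)
cell (2,1): code 1100 → (2.884,2.000)–(2.783,1.000)
cell (2,2): code 1000 → (3.000,2.131)–(2.884,2.000)
cell (3,0): code 0110 → (3.000,0.700)–(4.000,0.160)
cell (3,2): code 1001 → (4.000,2.510)–(3.000,2.131)
cell (4,0): code 0110 → (4.000,0.160)–(5.000,0.507)
cell (4,2): code 1001 → (5.000,2.100)–(4.000,2.510)
cell (5,0): code 0010 → (5.000,0.507)–(5.390,1.000)
cell (5,1): code 0011 → (5.390,1.000)–(5.115,2.000)
cell (5,2): code 0001 → (5.115,2.000)–(5.000,2.100)
total: 10 segments, chained into 1 closed loop(s), length Σ = 7.713729

segments=10 loops=1 length=7.714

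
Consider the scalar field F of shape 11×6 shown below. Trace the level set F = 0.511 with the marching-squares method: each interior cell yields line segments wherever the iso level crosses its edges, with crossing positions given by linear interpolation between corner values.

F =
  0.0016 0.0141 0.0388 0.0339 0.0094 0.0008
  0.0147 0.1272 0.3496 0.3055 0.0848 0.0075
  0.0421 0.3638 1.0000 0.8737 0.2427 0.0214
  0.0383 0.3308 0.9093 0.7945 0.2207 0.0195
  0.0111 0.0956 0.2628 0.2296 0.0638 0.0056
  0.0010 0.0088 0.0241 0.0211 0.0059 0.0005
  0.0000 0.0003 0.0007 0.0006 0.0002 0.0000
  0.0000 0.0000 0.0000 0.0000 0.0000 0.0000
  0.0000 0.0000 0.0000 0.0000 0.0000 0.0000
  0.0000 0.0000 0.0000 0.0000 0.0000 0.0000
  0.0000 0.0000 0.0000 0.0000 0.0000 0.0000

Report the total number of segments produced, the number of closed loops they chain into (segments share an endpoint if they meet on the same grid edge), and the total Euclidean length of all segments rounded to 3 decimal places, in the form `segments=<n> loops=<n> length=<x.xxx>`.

segments=8 loops=1 length=7.582

cell (1,1): code 0100 → (1.248,2.000)–(2.000,1.231)
cell (1,2): code 1100 → (1.362,3.000)–(1.248,2.000)
cell (1,3): code 1000 → (2.000,3.575)–(1.362,3.000)
cell (2,1): code 0110 → (2.000,1.231)–(3.000,1.311)
cell (2,3): code 1001 → (3.000,3.494)–(2.000,3.575)
cell (3,1): code 0010 → (3.000,1.311)–(3.616,2.000)
cell (3,2): code 0011 → (3.616,2.000)–(3.502,3.000)
cell (3,3): code 0001 → (3.502,3.000)–(3.000,3.494)
total: 8 segments, chained into 1 closed loop(s), length Σ = 7.581732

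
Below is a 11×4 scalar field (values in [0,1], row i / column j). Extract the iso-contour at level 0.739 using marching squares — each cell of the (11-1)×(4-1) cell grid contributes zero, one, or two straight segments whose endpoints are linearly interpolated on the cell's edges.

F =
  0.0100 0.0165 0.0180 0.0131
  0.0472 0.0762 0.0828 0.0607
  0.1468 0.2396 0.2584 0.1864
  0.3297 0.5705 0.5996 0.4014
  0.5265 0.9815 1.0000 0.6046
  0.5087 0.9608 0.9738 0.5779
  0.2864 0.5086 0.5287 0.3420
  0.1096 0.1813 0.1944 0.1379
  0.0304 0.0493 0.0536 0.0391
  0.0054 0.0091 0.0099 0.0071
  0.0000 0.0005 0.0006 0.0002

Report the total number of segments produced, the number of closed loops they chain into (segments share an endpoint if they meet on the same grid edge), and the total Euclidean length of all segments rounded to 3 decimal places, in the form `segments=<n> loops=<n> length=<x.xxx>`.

cell (3,0): code 0100 → (3.410,1.000)–(4.000,0.467)
cell (3,1): code 1100 → (3.348,2.000)–(3.410,1.000)
cell (3,2): code 1000 → (4.000,2.660)–(3.348,2.000)
cell (4,0): code 0110 → (4.000,0.467)–(5.000,0.509)
cell (4,2): code 1001 → (5.000,2.593)–(4.000,2.660)
cell (5,0): code 0010 → (5.000,0.509)–(5.490,1.000)
cell (5,1): code 0011 → (5.490,1.000)–(5.528,2.000)
cell (5,2): code 0001 → (5.528,2.000)–(5.000,2.593)
total: 8 segments, chained into 1 closed loop(s), length Σ = 7.216008

segments=8 loops=1 length=7.216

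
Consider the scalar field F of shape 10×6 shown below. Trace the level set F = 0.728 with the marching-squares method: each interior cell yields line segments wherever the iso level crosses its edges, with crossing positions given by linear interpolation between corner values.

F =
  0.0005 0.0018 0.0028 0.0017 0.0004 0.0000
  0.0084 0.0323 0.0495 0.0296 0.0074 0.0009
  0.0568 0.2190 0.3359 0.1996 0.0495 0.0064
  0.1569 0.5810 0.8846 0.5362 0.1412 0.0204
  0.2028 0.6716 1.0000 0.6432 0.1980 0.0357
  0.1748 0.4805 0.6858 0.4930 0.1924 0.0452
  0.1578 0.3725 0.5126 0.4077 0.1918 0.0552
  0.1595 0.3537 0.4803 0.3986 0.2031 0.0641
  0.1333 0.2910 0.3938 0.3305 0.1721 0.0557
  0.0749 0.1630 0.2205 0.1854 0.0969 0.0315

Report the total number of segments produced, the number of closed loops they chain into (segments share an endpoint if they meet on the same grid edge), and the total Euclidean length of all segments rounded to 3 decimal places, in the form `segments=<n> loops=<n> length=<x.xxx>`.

segments=6 loops=1 length=5.569

cell (2,1): code 0100 → (2.715,2.000)–(3.000,1.484)
cell (2,2): code 1000 → (3.000,2.449)–(2.715,2.000)
cell (3,1): code 0110 → (3.000,1.484)–(4.000,1.172)
cell (3,2): code 1001 → (4.000,2.762)–(3.000,2.449)
cell (4,1): code 0010 → (4.000,1.172)–(4.866,2.000)
cell (4,2): code 0001 → (4.866,2.000)–(4.000,2.762)
total: 6 segments, chained into 1 closed loop(s), length Σ = 5.569010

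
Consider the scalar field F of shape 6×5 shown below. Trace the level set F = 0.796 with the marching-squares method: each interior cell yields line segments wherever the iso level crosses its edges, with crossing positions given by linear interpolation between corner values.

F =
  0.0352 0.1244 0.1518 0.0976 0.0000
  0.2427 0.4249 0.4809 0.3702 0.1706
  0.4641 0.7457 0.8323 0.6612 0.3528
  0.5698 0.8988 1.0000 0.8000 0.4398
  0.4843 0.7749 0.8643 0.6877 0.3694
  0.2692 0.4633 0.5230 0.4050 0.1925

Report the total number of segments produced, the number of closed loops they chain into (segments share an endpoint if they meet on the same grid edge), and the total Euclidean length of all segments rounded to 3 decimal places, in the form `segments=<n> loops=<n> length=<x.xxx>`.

segments=12 loops=1 length=6.940

cell (1,1): code 0100 → (1.897,2.000)–(2.000,1.581)
cell (1,2): code 1000 → (2.000,2.212)–(1.897,2.000)
cell (2,0): code 0100 → (2.329,1.000)–(3.000,0.688)
cell (2,1): code 1110 → (2.000,1.581)–(2.329,1.000)
cell (2,2): code 1101 → (2.971,3.000)–(2.000,2.212)
cell (2,3): code 1000 → (3.000,3.011)–(2.971,3.000)
cell (3,0): code 0010 → (3.000,0.688)–(3.830,1.000)
cell (3,1): code 0111 → (3.830,1.000)–(4.000,1.236)
cell (3,2): code 1011 → (4.000,2.387)–(3.036,3.000)
cell (3,3): code 0001 → (3.036,3.000)–(3.000,3.011)
cell (4,1): code 0010 → (4.000,1.236)–(4.200,2.000)
cell (4,2): code 0001 → (4.200,2.000)–(4.000,2.387)
total: 12 segments, chained into 1 closed loop(s), length Σ = 6.940034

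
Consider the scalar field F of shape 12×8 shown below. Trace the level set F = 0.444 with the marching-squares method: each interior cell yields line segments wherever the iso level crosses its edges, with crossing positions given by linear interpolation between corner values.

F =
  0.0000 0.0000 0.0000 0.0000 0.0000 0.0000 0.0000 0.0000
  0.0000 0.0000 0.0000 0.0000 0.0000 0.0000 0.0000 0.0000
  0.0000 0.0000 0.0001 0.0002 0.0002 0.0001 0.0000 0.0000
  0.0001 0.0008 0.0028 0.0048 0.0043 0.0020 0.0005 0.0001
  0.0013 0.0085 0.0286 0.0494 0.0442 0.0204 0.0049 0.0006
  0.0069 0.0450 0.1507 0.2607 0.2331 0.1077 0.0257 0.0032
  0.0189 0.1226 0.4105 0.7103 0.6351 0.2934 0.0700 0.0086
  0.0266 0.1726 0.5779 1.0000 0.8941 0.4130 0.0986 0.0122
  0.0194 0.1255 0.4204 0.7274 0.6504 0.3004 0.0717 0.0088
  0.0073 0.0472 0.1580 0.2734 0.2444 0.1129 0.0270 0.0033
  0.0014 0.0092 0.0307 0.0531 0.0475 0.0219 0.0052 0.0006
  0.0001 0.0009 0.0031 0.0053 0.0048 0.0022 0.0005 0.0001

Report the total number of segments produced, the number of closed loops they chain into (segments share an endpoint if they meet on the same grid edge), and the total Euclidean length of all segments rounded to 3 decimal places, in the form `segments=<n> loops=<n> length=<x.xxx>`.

segments=12 loops=1 length=10.010

cell (5,2): code 0100 → (5.408,3.000)–(6.000,2.112)
cell (5,3): code 1100 → (5.525,4.000)–(5.408,3.000)
cell (5,4): code 1000 → (6.000,4.559)–(5.525,4.000)
cell (6,1): code 0100 → (6.200,2.000)–(7.000,1.670)
cell (6,2): code 1110 → (6.000,2.112)–(6.200,2.000)
cell (6,4): code 1001 → (7.000,4.936)–(6.000,4.559)
cell (7,1): code 0010 → (7.000,1.670)–(7.850,2.000)
cell (7,2): code 0111 → (7.850,2.000)–(8.000,2.077)
cell (7,4): code 1001 → (8.000,4.590)–(7.000,4.936)
cell (8,2): code 0010 → (8.000,2.077)–(8.624,3.000)
cell (8,3): code 0011 → (8.624,3.000)–(8.508,4.000)
cell (8,4): code 0001 → (8.508,4.000)–(8.000,4.590)
total: 12 segments, chained into 1 closed loop(s), length Σ = 10.009798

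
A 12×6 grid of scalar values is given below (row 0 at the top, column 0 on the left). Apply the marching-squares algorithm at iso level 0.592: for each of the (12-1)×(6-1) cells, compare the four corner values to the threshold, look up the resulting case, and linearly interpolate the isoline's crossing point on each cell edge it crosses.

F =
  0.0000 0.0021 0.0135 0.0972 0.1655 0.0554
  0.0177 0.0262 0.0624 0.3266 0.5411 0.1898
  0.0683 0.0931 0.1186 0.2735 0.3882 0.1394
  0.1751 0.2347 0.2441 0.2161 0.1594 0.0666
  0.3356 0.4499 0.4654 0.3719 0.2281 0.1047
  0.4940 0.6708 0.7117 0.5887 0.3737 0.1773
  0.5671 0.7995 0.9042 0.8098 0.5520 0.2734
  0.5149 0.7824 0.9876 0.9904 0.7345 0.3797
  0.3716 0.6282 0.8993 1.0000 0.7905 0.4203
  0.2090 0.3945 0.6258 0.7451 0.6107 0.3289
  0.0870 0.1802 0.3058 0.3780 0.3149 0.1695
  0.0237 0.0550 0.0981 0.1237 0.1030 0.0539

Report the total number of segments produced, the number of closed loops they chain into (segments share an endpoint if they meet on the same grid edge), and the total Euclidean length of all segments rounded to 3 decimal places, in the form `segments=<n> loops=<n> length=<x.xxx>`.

segments=18 loops=1 length=14.310

cell (4,0): code 0100 → (4.643,1.000)–(5.000,0.554)
cell (4,1): code 1100 → (4.514,2.000)–(4.643,1.000)
cell (4,2): code 1000 → (5.000,2.973)–(4.514,2.000)
cell (5,0): code 0110 → (5.000,0.554)–(6.000,0.107)
cell (5,2): code 1101 → (5.015,3.000)–(5.000,2.973)
cell (5,3): code 1000 → (6.000,3.845)–(5.015,3.000)
cell (6,0): code 0110 → (6.000,0.107)–(7.000,0.288)
cell (6,3): code 1101 → (6.219,4.000)–(6.000,3.845)
cell (6,4): code 1000 → (7.000,4.402)–(6.219,4.000)
cell (7,0): code 0110 → (7.000,0.288)–(8.000,0.859)
cell (7,4): code 1001 → (8.000,4.536)–(7.000,4.402)
cell (8,0): code 0010 → (8.000,0.859)–(8.155,1.000)
cell (8,1): code 0111 → (8.155,1.000)–(9.000,1.854)
cell (8,4): code 1001 → (9.000,4.066)–(8.000,4.536)
cell (9,1): code 0010 → (9.000,1.854)–(9.106,2.000)
cell (9,2): code 0011 → (9.106,2.000)–(9.417,3.000)
cell (9,3): code 0011 → (9.417,3.000)–(9.063,4.000)
cell (9,4): code 0001 → (9.063,4.000)–(9.000,4.066)
total: 18 segments, chained into 1 closed loop(s), length Σ = 14.309943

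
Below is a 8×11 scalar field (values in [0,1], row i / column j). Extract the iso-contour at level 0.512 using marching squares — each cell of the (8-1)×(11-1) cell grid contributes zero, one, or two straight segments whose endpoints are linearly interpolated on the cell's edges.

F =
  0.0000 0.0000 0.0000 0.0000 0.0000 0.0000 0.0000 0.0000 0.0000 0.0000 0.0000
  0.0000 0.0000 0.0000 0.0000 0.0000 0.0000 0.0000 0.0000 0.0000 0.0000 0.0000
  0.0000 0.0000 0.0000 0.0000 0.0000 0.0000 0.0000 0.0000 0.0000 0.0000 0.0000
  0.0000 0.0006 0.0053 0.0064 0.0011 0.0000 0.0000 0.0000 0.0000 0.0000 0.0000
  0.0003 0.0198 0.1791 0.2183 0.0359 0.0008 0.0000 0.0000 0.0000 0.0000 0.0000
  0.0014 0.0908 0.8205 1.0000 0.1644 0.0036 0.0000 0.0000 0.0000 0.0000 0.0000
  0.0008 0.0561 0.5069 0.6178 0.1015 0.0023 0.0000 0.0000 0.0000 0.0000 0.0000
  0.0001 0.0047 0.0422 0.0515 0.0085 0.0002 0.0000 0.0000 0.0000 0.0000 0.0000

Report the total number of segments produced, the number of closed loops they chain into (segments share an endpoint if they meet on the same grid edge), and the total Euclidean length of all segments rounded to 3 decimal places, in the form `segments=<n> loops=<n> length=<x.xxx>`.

segments=8 loops=1 length=5.944

cell (4,1): code 0100 → (4.519,2.000)–(5.000,1.577)
cell (4,2): code 1100 → (4.376,3.000)–(4.519,2.000)
cell (4,3): code 1000 → (5.000,3.584)–(4.376,3.000)
cell (5,1): code 0010 → (5.000,1.577)–(5.984,2.000)
cell (5,2): code 0111 → (5.984,2.000)–(6.000,2.046)
cell (5,3): code 1001 → (6.000,3.205)–(5.000,3.584)
cell (6,2): code 0010 → (6.000,2.046)–(6.187,3.000)
cell (6,3): code 0001 → (6.187,3.000)–(6.000,3.205)
total: 8 segments, chained into 1 closed loop(s), length Σ = 5.943852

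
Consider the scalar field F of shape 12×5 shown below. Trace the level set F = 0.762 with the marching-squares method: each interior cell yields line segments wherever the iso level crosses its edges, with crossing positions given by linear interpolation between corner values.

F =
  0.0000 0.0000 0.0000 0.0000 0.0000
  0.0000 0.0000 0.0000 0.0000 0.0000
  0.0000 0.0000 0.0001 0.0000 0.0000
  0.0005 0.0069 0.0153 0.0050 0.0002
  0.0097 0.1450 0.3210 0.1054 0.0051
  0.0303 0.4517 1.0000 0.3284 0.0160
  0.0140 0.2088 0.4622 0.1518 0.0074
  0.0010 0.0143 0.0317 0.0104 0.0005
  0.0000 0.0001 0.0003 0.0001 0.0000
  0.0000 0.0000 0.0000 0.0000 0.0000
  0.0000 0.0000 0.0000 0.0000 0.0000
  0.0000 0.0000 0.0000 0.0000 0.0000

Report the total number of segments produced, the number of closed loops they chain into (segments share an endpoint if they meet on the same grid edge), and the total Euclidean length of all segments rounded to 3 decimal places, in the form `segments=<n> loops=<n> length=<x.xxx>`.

segments=4 loops=1 length=2.243

cell (4,1): code 0100 → (4.649,2.000)–(5.000,1.566)
cell (4,2): code 1000 → (5.000,2.354)–(4.649,2.000)
cell (5,1): code 0010 → (5.000,1.566)–(5.443,2.000)
cell (5,2): code 0001 → (5.443,2.000)–(5.000,2.354)
total: 4 segments, chained into 1 closed loop(s), length Σ = 2.243198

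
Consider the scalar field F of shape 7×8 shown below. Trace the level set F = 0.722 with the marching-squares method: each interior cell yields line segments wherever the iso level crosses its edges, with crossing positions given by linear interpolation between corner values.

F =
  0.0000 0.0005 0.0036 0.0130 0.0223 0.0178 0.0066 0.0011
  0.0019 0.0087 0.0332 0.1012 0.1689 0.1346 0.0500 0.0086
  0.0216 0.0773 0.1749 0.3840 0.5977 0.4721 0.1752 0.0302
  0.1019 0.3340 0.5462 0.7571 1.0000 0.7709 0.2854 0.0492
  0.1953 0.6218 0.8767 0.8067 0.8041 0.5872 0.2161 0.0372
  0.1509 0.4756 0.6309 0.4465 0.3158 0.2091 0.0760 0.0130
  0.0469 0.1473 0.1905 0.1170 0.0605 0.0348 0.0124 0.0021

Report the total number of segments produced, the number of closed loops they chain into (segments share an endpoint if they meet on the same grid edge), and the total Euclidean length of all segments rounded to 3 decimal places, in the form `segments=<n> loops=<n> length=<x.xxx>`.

segments=12 loops=1 length=9.046

cell (2,2): code 0100 → (2.906,3.000)–(3.000,2.834)
cell (2,3): code 1100 → (2.309,4.000)–(2.906,3.000)
cell (2,4): code 1100 → (2.836,5.000)–(2.309,4.000)
cell (2,5): code 1000 → (3.000,5.101)–(2.836,5.000)
cell (3,1): code 0100 → (3.532,2.000)–(4.000,1.393)
cell (3,2): code 1110 → (3.000,2.834)–(3.532,2.000)
cell (3,4): code 1011 → (4.000,4.379)–(3.266,5.000)
cell (3,5): code 0001 → (3.266,5.000)–(3.000,5.101)
cell (4,1): code 0010 → (4.000,1.393)–(4.629,2.000)
cell (4,2): code 0011 → (4.629,2.000)–(4.235,3.000)
cell (4,3): code 0011 → (4.235,3.000)–(4.168,4.000)
cell (4,4): code 0001 → (4.168,4.000)–(4.000,4.379)
total: 12 segments, chained into 1 closed loop(s), length Σ = 9.045656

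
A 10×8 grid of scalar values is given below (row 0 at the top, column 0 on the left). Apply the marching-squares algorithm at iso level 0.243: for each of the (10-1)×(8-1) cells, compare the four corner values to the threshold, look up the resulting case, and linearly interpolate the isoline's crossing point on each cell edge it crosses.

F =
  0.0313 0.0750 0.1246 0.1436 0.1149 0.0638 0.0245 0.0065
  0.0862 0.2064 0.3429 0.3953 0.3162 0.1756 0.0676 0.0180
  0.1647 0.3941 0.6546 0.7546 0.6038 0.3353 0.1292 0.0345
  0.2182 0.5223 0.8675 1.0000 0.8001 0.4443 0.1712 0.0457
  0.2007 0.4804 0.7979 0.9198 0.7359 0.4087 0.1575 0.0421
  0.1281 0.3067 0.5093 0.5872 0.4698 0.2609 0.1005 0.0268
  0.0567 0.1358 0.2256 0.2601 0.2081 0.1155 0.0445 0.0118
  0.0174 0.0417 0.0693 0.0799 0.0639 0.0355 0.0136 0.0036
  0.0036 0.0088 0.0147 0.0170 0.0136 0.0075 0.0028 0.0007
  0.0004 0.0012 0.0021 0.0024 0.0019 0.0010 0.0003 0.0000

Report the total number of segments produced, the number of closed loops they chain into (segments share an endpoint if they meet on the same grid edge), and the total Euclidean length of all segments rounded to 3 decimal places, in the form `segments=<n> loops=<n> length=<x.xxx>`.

segments=22 loops=1 length=17.730

cell (0,1): code 0100 → (0.542,2.000)–(1.000,1.268)
cell (0,2): code 1100 → (0.395,3.000)–(0.542,2.000)
cell (0,3): code 1100 → (0.636,4.000)–(0.395,3.000)
cell (0,4): code 1000 → (1.000,4.521)–(0.636,4.000)
cell (1,0): code 0100 → (1.195,1.000)–(2.000,0.341)
cell (1,1): code 1110 → (1.000,1.268)–(1.195,1.000)
cell (1,4): code 1101 → (1.422,5.000)–(1.000,4.521)
cell (1,5): code 1000 → (2.000,5.448)–(1.422,5.000)
cell (2,0): code 0110 → (2.000,0.341)–(3.000,0.082)
cell (2,5): code 1001 → (3.000,5.737)–(2.000,5.448)
cell (3,0): code 0110 → (3.000,0.082)–(4.000,0.151)
cell (3,5): code 1001 → (4.000,5.660)–(3.000,5.737)
cell (4,0): code 0110 → (4.000,0.151)–(5.000,0.643)
cell (4,5): code 1001 → (5.000,5.112)–(4.000,5.660)
cell (5,0): code 0010 → (5.000,0.643)–(5.373,1.000)
cell (5,1): code 0011 → (5.373,1.000)–(5.939,2.000)
cell (5,2): code 0111 → (5.939,2.000)–(6.000,2.504)
cell (5,3): code 1011 → (6.000,3.329)–(5.867,4.000)
cell (5,4): code 0011 → (5.867,4.000)–(5.123,5.000)
cell (5,5): code 0001 → (5.123,5.000)–(5.000,5.112)
cell (6,2): code 0010 → (6.000,2.504)–(6.095,3.000)
cell (6,3): code 0001 → (6.095,3.000)–(6.000,3.329)
total: 22 segments, chained into 1 closed loop(s), length Σ = 17.730207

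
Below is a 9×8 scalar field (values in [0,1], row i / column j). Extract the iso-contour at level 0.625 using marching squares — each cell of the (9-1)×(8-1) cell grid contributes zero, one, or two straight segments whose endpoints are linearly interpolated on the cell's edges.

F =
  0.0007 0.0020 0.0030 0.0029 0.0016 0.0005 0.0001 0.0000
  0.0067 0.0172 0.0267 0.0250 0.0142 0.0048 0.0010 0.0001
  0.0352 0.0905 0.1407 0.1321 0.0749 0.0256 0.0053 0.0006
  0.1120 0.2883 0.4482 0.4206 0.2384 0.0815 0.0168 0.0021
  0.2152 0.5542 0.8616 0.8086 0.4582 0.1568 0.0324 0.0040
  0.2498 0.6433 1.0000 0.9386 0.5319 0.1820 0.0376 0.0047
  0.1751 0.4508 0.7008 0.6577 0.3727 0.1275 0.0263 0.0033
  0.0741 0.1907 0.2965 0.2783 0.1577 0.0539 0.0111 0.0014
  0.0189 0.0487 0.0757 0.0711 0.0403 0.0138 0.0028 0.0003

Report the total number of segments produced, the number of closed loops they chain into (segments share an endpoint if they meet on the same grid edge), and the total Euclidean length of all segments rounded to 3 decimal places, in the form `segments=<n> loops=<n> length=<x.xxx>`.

segments=12 loops=1 length=8.687

cell (3,1): code 0100 → (3.428,2.000)–(4.000,1.230)
cell (3,2): code 1100 → (3.527,3.000)–(3.428,2.000)
cell (3,3): code 1000 → (4.000,3.524)–(3.527,3.000)
cell (4,0): code 0100 → (4.795,1.000)–(5.000,0.953)
cell (4,1): code 1110 → (4.000,1.230)–(4.795,1.000)
cell (4,3): code 1001 → (5.000,3.771)–(4.000,3.524)
cell (5,0): code 0010 → (5.000,0.953)–(5.095,1.000)
cell (5,1): code 0111 → (5.095,1.000)–(6.000,1.697)
cell (5,3): code 1001 → (6.000,3.115)–(5.000,3.771)
cell (6,1): code 0010 → (6.000,1.697)–(6.187,2.000)
cell (6,2): code 0011 → (6.187,2.000)–(6.086,3.000)
cell (6,3): code 0001 → (6.086,3.000)–(6.000,3.115)
total: 12 segments, chained into 1 closed loop(s), length Σ = 8.687265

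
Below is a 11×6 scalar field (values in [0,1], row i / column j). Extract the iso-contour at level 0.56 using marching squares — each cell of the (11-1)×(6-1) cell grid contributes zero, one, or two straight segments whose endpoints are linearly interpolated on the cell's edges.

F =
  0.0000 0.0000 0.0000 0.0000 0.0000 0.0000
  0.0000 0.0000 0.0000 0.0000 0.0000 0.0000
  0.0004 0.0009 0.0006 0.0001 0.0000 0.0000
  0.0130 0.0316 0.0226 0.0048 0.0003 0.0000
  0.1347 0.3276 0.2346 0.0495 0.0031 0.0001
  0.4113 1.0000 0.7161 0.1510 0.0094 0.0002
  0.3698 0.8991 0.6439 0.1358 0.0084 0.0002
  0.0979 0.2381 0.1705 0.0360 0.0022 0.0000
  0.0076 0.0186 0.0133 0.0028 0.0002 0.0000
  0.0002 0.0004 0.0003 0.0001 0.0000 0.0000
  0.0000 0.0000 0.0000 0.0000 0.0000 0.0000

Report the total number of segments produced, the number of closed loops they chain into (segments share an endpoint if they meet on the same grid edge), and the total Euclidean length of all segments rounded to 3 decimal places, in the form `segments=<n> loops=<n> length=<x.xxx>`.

cell (4,0): code 0100 → (4.346,1.000)–(5.000,0.253)
cell (4,1): code 1100 → (4.676,2.000)–(4.346,1.000)
cell (4,2): code 1000 → (5.000,2.276)–(4.676,2.000)
cell (5,0): code 0110 → (5.000,0.253)–(6.000,0.359)
cell (5,2): code 1001 → (6.000,2.165)–(5.000,2.276)
cell (6,0): code 0010 → (6.000,0.359)–(6.513,1.000)
cell (6,1): code 0011 → (6.513,1.000)–(6.177,2.000)
cell (6,2): code 0001 → (6.177,2.000)–(6.000,2.165)
total: 8 segments, chained into 1 closed loop(s), length Σ = 6.602091

segments=8 loops=1 length=6.602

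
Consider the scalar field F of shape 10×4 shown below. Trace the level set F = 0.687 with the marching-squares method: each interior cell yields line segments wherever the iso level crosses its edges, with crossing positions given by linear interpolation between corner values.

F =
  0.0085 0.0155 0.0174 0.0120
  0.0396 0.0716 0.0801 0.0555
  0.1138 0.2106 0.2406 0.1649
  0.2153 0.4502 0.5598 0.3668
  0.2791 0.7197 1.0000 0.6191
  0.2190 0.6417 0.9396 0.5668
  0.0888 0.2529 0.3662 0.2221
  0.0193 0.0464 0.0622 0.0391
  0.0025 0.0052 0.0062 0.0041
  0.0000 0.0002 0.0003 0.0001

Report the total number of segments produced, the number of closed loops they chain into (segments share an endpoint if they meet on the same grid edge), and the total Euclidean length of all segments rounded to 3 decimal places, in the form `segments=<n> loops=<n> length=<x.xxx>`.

segments=8 loops=1 length=6.190

cell (3,0): code 0100 → (3.879,1.000)–(4.000,0.926)
cell (3,1): code 1100 → (3.289,2.000)–(3.879,1.000)
cell (3,2): code 1000 → (4.000,2.822)–(3.289,2.000)
cell (4,0): code 0010 → (4.000,0.926)–(4.419,1.000)
cell (4,1): code 0111 → (4.419,1.000)–(5.000,1.152)
cell (4,2): code 1001 → (5.000,2.678)–(4.000,2.822)
cell (5,1): code 0010 → (5.000,1.152)–(5.441,2.000)
cell (5,2): code 0001 → (5.441,2.000)–(5.000,2.678)
total: 8 segments, chained into 1 closed loop(s), length Σ = 6.189991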